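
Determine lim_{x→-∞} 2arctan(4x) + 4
Evaluate the dominant behaviour as x → -∞; each term tends to a finite value or vanishes.
Limit = 4 - π.

Final answer: 4 - π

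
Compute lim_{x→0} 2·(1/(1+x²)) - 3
Direct substitution at x = 0 gives -1.

Final answer: -1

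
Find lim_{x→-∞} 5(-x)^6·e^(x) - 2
The product is a 0·∞ indeterminate form at x → -∞.
Rewrite the product as 5(-x)^6 / e^(-x) (an ∞/∞ form) and apply L'Hôpital, or use the standard hierarchy e^(|x|) ≫ |(-x)^6| as x → -∞.
The indeterminate product → 0, so the limit = -2.

Final answer: -2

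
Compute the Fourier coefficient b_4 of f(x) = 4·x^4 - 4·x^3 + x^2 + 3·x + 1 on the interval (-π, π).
b_4 = (1/π) ∫_{-π}^{π} f(x)·sin(4x) dx.
Evaluate the integral (use parity and integration by parts as needed): b_4 = -9/4 + 2·π^2.

Final answer: -9/4 + 2·π^2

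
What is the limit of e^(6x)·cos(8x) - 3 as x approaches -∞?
Evaluate the dominant behaviour as x → -∞; each term tends to a finite value or vanishes.
Limit = -3.

Final answer: -3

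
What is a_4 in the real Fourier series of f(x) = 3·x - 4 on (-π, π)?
a_4 = (1/π) ∫_{-π}^{π} f(x)·cos(4x) dx.
Evaluate the integral (use parity and integration by parts as needed): a_4 = 0.

Final answer: 0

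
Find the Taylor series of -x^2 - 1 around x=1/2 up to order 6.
-5/4 - (x - 1/2) - (x - 1/2)^2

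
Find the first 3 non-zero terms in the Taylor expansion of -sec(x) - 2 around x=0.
-5·x^4/24 - x^2/2 - 3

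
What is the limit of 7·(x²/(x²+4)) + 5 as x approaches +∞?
Evaluate the dominant behaviour as x → +∞; each term tends to a finite value or vanishes.
Limit = 12.

Final answer: 12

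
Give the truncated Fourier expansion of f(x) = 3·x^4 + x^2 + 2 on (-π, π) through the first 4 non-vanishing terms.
(140 - 24·π^2)·cos(x) + (-8 + 6·π^2)·cos(2·x) + (4/3 - 8·π^2/3)·cos(3·x) + 2 + π^2/3 + 3·π^4/5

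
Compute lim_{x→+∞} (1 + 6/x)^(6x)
As x → +∞: write (1 + 6/x)^(6x) = ((1 + 6/x)^x)^6 → (e^6)^6 = e^36.
Limit = e^(36).

Final answer: e^(36)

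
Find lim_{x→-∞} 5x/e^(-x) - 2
The quotient is an ∞/∞ indeterminate form as x → -∞.
Compare growth rates of the dominant terms (exponentials ≫ polynomials ≫ logarithms), or apply L'Hôpital's rule; the quotient → 0.
Adding the constant: 0 - 2 = -2. Limit = -2.

Final answer: -2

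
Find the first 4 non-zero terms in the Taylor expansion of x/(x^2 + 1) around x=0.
-x^7 + x^5 - x^3 + x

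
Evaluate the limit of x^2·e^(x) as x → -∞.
This is a 0·∞ indeterminate form at x → -∞.
Rewrite the product as x^2 / e^(-x) (an ∞/∞ form) and apply L'Hôpital, or use the standard hierarchy e^(|x|) ≫ |x^2| as x → -∞.
The indeterminate product → 0, so the limit = 0.

Final answer: 0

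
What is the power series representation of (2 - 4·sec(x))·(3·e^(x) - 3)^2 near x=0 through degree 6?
-391·x^6/20 - 45·x^5/2 - 57·x^4/2 - 18·x^3 - 18·x^2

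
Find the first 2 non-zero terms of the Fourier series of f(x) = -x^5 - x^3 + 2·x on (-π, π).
(-224 - 2·π^4 + 38·π^2)·sin(x) + (-4·π^2 + 4 + π^4)·sin(2·x)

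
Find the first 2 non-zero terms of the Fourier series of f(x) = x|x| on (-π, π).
(-8 + 2·π^2)·sin(x)/π - π·sin(2·x)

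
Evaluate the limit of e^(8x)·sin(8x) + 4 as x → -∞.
Evaluate the dominant behaviour as x → -∞; each term tends to a finite value or vanishes.
Limit = 4.

Final answer: 4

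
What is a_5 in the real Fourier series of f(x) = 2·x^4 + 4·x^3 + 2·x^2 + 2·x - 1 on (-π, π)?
a_5 = (1/π) ∫_{-π}^{π} f(x)·cos(5x) dx.
Evaluate the integral (use parity and integration by parts as needed): a_5 = -16·π^2/25 - 104/625.

Final answer: -16·π^2/25 - 104/625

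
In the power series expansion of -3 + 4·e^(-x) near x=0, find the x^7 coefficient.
Expand to order 7: -3 + 4·e^(-x) = -x^7/1260 + x^6/180 - x^5/30 + x^4/6 - 2·x^3/3 + 2·x^2 - 4·x + 1 + O(x^8).
The coefficient of x^7 is -1/1260.

Final answer: -1/1260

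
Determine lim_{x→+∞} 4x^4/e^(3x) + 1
The quotient is an ∞/∞ indeterminate form as x → +∞.
The exponential denominator e^(3x) dominates the polynomial numerator (e^x ≫ x^4 as x → ∞), so the quotient → 0.
Adding the constant: 0 + 1 = 1. Limit = 1.

Final answer: 1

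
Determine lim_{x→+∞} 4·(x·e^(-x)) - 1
Evaluate the dominant behaviour as x → +∞; each term tends to a finite value or vanishes.
Limit = -1.

Final answer: -1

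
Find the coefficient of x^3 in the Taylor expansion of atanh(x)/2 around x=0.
Expand to order 3: atanh(x)/2 = x^3/6 + x/2 + O(x^4).
The coefficient of x^3 is 1/6.

Final answer: 1/6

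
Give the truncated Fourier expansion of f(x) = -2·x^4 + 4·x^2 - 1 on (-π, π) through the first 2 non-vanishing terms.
(-112 + 16·π^2)·cos(x) - 2·π^4/5 - 1 + 4·π^2/3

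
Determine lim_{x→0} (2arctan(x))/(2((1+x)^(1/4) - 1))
Both numerator and denominator → 0 as x → 0; this is a 0/0 indeterminate form.
Expand each to leading order near x = 0: numerator ~ 2·x, denominator ~ x/2.
The limit of the ratio is 4.

Final answer: 4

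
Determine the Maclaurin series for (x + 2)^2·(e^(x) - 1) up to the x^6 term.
29·x^6/360 + 11·x^5/30 + 4·x^4/3 + 11·x^3/3 + 6·x^2 + 4·x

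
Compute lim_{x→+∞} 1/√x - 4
Evaluate the dominant behaviour as x → +∞; each term tends to a finite value or vanishes.
Limit = -4.

Final answer: -4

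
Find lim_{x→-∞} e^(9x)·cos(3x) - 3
Evaluate the dominant behaviour as x → -∞; each term tends to a finite value or vanishes.
Limit = -3.

Final answer: -3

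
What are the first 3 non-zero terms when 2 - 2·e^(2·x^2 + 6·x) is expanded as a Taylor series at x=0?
-96·x^3 - 40·x^2 - 12·x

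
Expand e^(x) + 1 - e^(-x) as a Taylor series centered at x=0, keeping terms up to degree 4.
x^3/3 + 2·x + 1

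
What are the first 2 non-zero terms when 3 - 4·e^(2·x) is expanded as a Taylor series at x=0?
-8·x - 1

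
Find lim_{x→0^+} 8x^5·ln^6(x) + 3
The product is a 0·∞ indeterminate form at x → 0⁺.
Rewrite the product as 8·ln^6(x) / x^(-5) and apply L'Hôpital, or use the standard hierarchy x^(-5) ≫ |ln x|^6 as x → 0⁺.
The indeterminate product → 0, so the limit = 3.

Final answer: 3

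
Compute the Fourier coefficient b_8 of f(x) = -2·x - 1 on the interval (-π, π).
b_8 = (1/π) ∫_{-π}^{π} f(x)·sin(8x) dx.
Evaluate the integral (use parity and integration by parts as needed): b_8 = 1/2.

Final answer: 1/2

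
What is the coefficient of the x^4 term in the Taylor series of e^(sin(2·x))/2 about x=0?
Expand to order 4: e^(sin(2·x))/2 = -x^4 + x^2 + x + 1/2 + O(x^5).
The coefficient of x^4 is -1.

Final answer: -1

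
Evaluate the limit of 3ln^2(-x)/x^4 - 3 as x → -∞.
The quotient is an ∞/∞ indeterminate form as x → -∞.
Compare growth rates of the dominant terms (exponentials ≫ polynomials ≫ logarithms), or apply L'Hôpital's rule; the quotient → 0.
Adding the constant: 0 - 3 = -3. Limit = -3.

Final answer: -3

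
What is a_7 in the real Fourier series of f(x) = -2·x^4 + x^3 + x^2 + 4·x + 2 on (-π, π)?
a_7 = (1/π) ∫_{-π}^{π} f(x)·cos(7x) dx.
Evaluate the integral (use parity and integration by parts as needed): a_7 = -292/2401 + 16·π^2/49.

Final answer: -292/2401 + 16·π^2/49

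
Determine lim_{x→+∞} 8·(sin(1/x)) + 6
Evaluate the dominant behaviour as x → +∞; each term tends to a finite value or vanishes.
Limit = 6.

Final answer: 6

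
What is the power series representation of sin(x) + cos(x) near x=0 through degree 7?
-x^7/5040 - x^6/720 + x^5/120 + x^4/24 - x^3/6 - x^2/2 + x + 1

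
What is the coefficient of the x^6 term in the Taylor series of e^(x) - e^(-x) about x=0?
Expand to order 6: e^(x) - e^(-x) = x^5/60 + x^3/3 + 2·x + O(x^7).
The coefficient of x^6 is 0.

Final answer: 0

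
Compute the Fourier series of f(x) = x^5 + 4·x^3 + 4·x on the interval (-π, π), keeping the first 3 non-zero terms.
(-32·π^2 + 2·π^4 + 200)·sin(x) + (-π^4 - 11/2 + π^2)·sin(2·x) + (152/81 + 32·π^2/27 + 2·π^4/3)·sin(3·x)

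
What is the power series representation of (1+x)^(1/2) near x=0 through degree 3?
x^3/16 - x^2/8 + x/2 + 1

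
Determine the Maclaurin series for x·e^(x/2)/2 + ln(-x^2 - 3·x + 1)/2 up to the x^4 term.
-1427·x^4/96 - 95·x^3/16 - 5·x^2/2 - x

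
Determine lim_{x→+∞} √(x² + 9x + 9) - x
This is an ∞ − ∞ indeterminate form.
Multiply and divide by the conjugate √(x²+9x + 9) + x; the x² terms cancel, leaving (9x + 9)/(√(x²+9x + 9)+x) → 9/2.
Limit = 9/2.

Final answer: 9/2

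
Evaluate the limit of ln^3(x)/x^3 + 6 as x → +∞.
The quotient is an ∞/∞ indeterminate form as x → +∞.
The polynomial denominator x^3 dominates the logarithmic numerator (any positive power of x ≫ ln^3(x) as x → ∞), so the quotient → 0.
Adding the constant: 0 + 6 = 6. Limit = 6.

Final answer: 6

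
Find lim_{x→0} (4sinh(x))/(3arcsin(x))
Both numerator and denominator → 0 as x → 0; this is a 0/0 indeterminate form.
Expand each to leading order near x = 0: numerator ~ 4·x, denominator ~ 3·x.
The limit of the ratio is 4/3.

Final answer: 4/3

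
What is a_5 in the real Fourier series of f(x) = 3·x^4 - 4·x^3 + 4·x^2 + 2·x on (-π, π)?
a_5 = (1/π) ∫_{-π}^{π} f(x)·cos(5x) dx.
Evaluate the integral (use parity and integration by parts as needed): a_5 = -24·π^2/25 - 256/625.

Final answer: -24·π^2/25 - 256/625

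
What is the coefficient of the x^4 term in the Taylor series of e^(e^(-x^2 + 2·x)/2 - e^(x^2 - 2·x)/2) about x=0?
Expand to order 4: e^(e^(-x^2 + 2·x)/2 - e^(x^2 - 2·x)/2) = -x^4/6 + 2·x^3/3 + x^2 + 2·x + 1 + O(x^5).
The coefficient of x^4 is -1/6.

Final answer: -1/6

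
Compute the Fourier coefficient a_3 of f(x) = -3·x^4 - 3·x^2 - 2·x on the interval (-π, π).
a_3 = (1/π) ∫_{-π}^{π} f(x)·cos(3x) dx.
Evaluate the integral (use parity and integration by parts as needed): a_3 = -4/9 + 8·π^2/3.

Final answer: -4/9 + 8·π^2/3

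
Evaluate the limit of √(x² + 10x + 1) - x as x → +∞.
This is an ∞ − ∞ indeterminate form.
Multiply and divide by the conjugate √(x²+10x + 1) + x; the x² terms cancel, leaving (10x + 1)/(√(x²+10x + 1)+x) → 10/2 = 5.
Limit = 5.

Final answer: 5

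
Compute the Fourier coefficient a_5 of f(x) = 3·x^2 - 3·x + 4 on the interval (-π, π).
a_5 = (1/π) ∫_{-π}^{π} f(x)·cos(5x) dx.
Evaluate the integral (use parity and integration by parts as needed): a_5 = -12/25.

Final answer: -12/25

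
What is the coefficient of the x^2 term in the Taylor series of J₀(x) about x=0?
Expand to order 2: J₀(x) = 1 - x^2/4 + O(x^3).
The coefficient of x^2 is -1/4.

Final answer: -1/4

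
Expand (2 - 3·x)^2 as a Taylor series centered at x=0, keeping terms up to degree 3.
9·x^2 - 12·x + 4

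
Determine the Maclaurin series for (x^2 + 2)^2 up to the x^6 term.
x^4 + 4·x^2 + 4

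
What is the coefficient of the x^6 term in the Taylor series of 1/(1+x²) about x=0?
Expand to order 6: 1/(1+x²) = -x^6 + x^4 - x^2 + 1 + O(x^7).
The coefficient of x^6 is -1.

Final answer: -1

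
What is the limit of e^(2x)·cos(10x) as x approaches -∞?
Evaluate the dominant behaviour as x → -∞; each term tends to a finite value or vanishes.
Limit = 0.

Final answer: 0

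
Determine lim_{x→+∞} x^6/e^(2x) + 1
The quotient is an ∞/∞ indeterminate form as x → +∞.
The exponential denominator e^(2x) dominates the polynomial numerator (e^x ≫ x^6 as x → ∞), so the quotient → 0.
Adding the constant: 0 + 1 = 1. Limit = 1.

Final answer: 1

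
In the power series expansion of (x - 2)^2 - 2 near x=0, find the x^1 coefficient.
Expand to order 1: (x - 2)^2 - 2 = 2 - 4·x + O(x^2).
The coefficient of x^1 is -4.

Final answer: -4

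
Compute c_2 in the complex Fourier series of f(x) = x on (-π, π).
Compute the real Fourier coefficients first: a_2 = 0, b_2 = -1.
Then c_2 = (a_2 − i·b_2)/2 = i/2.

Final answer: i/2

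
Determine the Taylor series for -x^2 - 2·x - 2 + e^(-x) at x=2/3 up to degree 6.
(9 - 34·e^(2/3))·e^(-2/3)/9 + (-10·e^(2/3) - 3)·e^(-2/3)·(x - 2/3)/3 + (1 - 2·e^(2/3))·e^(-2/3)·(x - 2/3)^2/2 - e^(-2/3)·(x - 2/3)^3/6 + e^(-2/3)·(x - 2/3)^4/24 - e^(-2/3)·(x - 2/3)^5/120 + e^(-2/3)·(x - 2/3)^6/720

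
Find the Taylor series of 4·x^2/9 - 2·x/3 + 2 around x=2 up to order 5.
22/9 + 10·(x - 2)/9 + 4·(x - 2)^2/9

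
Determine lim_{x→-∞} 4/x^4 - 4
Evaluate the dominant behaviour as x → -∞; each term tends to a finite value or vanishes.
Limit = -4.

Final answer: -4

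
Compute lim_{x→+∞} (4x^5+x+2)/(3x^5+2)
This is an ∞/∞ indeterminate form as x → +∞.
Divide numerator and denominator by x^5 and let the lower-order terms vanish; the leading terms give 4/3.
Limit = 4/3.

Final answer: 4/3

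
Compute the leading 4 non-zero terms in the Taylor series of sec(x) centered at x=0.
61·x^6/720 + 5·x^4/24 + x^2/2 + 1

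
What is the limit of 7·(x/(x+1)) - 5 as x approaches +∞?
Evaluate the dominant behaviour as x → +∞; each term tends to a finite value or vanishes.
Limit = 2.

Final answer: 2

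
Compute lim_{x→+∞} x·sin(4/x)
As x → +∞: let u = 4/x → 0⁺; then x·sin(4/x) = 4·sin(u)/u → 4·1 = 4.
Limit = 4.

Final answer: 4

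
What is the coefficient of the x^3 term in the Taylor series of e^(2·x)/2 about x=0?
Expand to order 3: e^(2·x)/2 = 2·x^3/3 + x^2 + x + 1/2 + O(x^4).
The coefficient of x^3 is 2/3.

Final answer: 2/3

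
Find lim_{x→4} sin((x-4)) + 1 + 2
Direct substitution at x = 4 gives 3.

Final answer: 3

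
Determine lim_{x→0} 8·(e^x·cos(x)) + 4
Direct substitution at x = 0 gives 12.

Final answer: 12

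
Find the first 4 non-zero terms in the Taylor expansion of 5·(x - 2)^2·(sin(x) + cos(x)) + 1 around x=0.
5·x^4/3 + 35·x^3/3 - 25·x^2 + 21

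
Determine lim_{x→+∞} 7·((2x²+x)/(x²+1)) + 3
Evaluate the dominant behaviour as x → +∞; each term tends to a finite value or vanishes.
Limit = 17.

Final answer: 17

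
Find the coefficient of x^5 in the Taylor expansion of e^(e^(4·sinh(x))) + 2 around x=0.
Expand to order 5: e^(e^(4·sinh(x))) + 2 = 14113·e·x^5/30 + 496·e·x^4/3 + 54·e·x^3 + 16·e·x^2 + 4·e·x + 2 + e + O(x^6).
The coefficient of x^5 is 14113·e/30.

Final answer: 14113·e/30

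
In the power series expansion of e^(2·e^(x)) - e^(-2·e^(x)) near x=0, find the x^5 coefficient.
7·e^(-2)/60 + 227·e^(2)/60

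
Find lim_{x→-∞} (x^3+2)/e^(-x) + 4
The quotient is an ∞/∞ indeterminate form as x → -∞.
Compare growth rates of the dominant terms (exponentials ≫ polynomials ≫ logarithms), or apply L'Hôpital's rule; the quotient → 0.
Adding the constant: 0 + 4 = 4. Limit = 4.

Final answer: 4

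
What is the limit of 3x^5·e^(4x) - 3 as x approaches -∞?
The product is a 0·∞ indeterminate form at x → -∞.
Rewrite the product as 3x^5 / e^(-4x) (an ∞/∞ form) and apply L'Hôpital, or use the standard hierarchy e^(4|x|) ≫ |x^5| as x → -∞.
The indeterminate product → 0, so the limit = -3.

Final answer: -3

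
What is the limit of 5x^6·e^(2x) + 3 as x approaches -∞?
The product is a 0·∞ indeterminate form at x → -∞.
Rewrite the product as 5x^6 / e^(-2x) (an ∞/∞ form) and apply L'Hôpital, or use the standard hierarchy e^(2|x|) ≫ |x^6| as x → -∞.
The indeterminate product → 0, so the limit = 3.

Final answer: 3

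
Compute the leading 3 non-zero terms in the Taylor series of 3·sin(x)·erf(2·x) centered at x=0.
659·x^6/(30·√(π)) - 18·x^4/√(π) + 12·x^2/√(π)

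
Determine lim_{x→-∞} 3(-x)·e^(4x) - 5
The product is a 0·∞ indeterminate form at x → -∞.
Rewrite the product as 3(-x) / e^(-4x) (an ∞/∞ form) and apply L'Hôpital, or use the standard hierarchy e^(4|x|) ≫ |(-x)| as x → -∞.
The indeterminate product → 0, so the limit = -5.

Final answer: -5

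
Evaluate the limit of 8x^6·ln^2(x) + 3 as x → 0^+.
The product is a 0·∞ indeterminate form at x → 0⁺.
Rewrite the product as 8·ln^2(x) / x^(-6) and apply L'Hôpital, or use the standard hierarchy x^(-6) ≫ |ln x|^2 as x → 0⁺.
The indeterminate product → 0, so the limit = 3.

Final answer: 3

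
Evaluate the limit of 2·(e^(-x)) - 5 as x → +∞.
Evaluate the dominant behaviour as x → +∞; each term tends to a finite value or vanishes.
Limit = -5.

Final answer: -5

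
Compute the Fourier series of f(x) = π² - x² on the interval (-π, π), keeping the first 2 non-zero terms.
4·cos(x) + 2·π^2/3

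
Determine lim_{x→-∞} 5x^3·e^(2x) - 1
The product is a 0·∞ indeterminate form at x → -∞.
Rewrite the product as 5x^3 / e^(-2x) (an ∞/∞ form) and apply L'Hôpital, or use the standard hierarchy e^(2|x|) ≫ |x^3| as x → -∞.
The indeterminate product → 0, so the limit = -1.

Final answer: -1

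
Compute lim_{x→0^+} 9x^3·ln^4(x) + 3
The product is a 0·∞ indeterminate form at x → 0⁺.
Rewrite the product as 9·ln^4(x) / x^(-3) and apply L'Hôpital, or use the standard hierarchy x^(-3) ≫ |ln x|^4 as x → 0⁺.
The indeterminate product → 0, so the limit = 3.

Final answer: 3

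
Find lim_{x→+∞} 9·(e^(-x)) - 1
Evaluate the dominant behaviour as x → +∞; each term tends to a finite value or vanishes.
Limit = -1.

Final answer: -1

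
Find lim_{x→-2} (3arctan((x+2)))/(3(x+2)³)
Both numerator and denominator → 0 as x → -2; this is a 0/0 indeterminate form.
Expand each to leading order near x = -2: numerator ~ 3·(x + 2), denominator ~ 3·(x + 2)^3.
The limit of the ratio is ∞.

Final answer: ∞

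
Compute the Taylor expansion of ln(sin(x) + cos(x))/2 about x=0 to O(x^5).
-x^4/3 + x^3/3 - x^2/2 + x/2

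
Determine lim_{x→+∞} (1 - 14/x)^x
As x → +∞: this is the defining limit (1 - 14/x)^x → e^(-14).
Limit = e^(-14).

Final answer: e^(-14)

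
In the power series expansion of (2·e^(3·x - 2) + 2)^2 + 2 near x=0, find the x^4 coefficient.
Expand to order 4: (2·e^(3·x - 2) + 2)^2 + 2 = x^4·(189·e^(-4)/(2·e^(-2) + 2)^2 + 27·e^(-2)/(2·(2·e^(-2) + 2)))·(2·e^(-2) + 2)^2 + x^3·(108·e^(-4)/(2·e^(-2) + 2)^2 + 18·e^(-2)/(2·e^(-2) + 2))·(2·e^(-2) + 2)^2 + x^2·(36·e^(-4)/(2·e^(-2) + 2)^2 + 18·e^(-2)/(2·e^(-2) + 2))·(2·e^(-2) + 2)^2 + 12·x·(2·e^(-2) + 2)·e^(-2) + 2 + (2·e^(-2) + 2)^2 + O(x^5).
The coefficient of x^4 is (189·e^(-4)/(2·e^(-2) + 2)^2 + 27·e^(-2)/(2·(2·e^(-2) + 2)))·(2·e^(-2) + 2)^2.

Final answer: (189·e^(-4)/(2·e^(-2) + 2)^2 + 27·e^(-2)/(2·(2·e^(-2) + 2)))·(2·e^(-2) + 2)^2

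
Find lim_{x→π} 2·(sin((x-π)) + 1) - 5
Direct substitution at x = π gives -3.

Final answer: -3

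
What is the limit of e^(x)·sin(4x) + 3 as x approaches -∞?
Evaluate the dominant behaviour as x → -∞; each term tends to a finite value or vanishes.
Limit = 3.

Final answer: 3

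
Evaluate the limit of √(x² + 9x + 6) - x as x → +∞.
This is an ∞ − ∞ indeterminate form.
Multiply and divide by the conjugate √(x²+9x + 6) + x; the x² terms cancel, leaving (9x + 6)/(√(x²+9x + 6)+x) → 9/2.
Limit = 9/2.

Final answer: 9/2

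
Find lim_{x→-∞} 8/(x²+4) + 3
Evaluate the dominant behaviour as x → -∞; each term tends to a finite value or vanishes.
Limit = 3.

Final answer: 3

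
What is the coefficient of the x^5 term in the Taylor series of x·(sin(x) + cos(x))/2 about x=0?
Expand to order 5: x·(sin(x) + cos(x))/2 = x^5/48 - x^4/12 - x^3/4 + x^2/2 + x/2 + O(x^6).
The coefficient of x^5 is 1/48.

Final answer: 1/48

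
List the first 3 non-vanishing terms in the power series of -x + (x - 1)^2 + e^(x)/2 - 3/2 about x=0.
x^3/12 + 5·x^2/4 - 5·x/2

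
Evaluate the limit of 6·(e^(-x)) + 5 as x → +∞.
Evaluate the dominant behaviour as x → +∞; each term tends to a finite value or vanishes.
Limit = 5.

Final answer: 5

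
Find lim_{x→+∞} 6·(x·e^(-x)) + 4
Evaluate the dominant behaviour as x → +∞; each term tends to a finite value or vanishes.
Limit = 4.

Final answer: 4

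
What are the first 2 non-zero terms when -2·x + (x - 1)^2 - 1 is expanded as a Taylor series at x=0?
x^2 - 4·x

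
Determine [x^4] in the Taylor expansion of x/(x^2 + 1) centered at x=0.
Expand to order 4: x/(x^2 + 1) = -x^3 + x + O(x^5).
The coefficient of x^4 is 0.

Final answer: 0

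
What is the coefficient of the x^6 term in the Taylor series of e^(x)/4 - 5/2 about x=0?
Expand to order 6: e^(x)/4 - 5/2 = x^6/2880 + x^5/480 + x^4/96 + x^3/24 + x^2/8 + x/4 - 9/4 + O(x^7).
The coefficient of x^6 is 1/2880.

Final answer: 1/2880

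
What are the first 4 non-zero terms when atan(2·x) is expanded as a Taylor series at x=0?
-128·x^7/7 + 32·x^5/5 - 8·x^3/3 + 2·x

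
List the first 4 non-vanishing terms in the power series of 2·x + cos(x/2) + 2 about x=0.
x^4/384 - x^2/8 + 2·x + 3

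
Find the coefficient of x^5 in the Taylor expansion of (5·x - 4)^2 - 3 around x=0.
Expand to order 5: (5·x - 4)^2 - 3 = 25·x^2 - 40·x + 13 + O(x^6).
The coefficient of x^5 is 0.

Final answer: 0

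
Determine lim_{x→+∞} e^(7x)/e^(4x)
This is an ∞/∞ indeterminate form as x → +∞.
Rewrite e^(7x)/e^(4x) = e^((7−4)x) = e^(3x); the exponent coefficient is 3 > 0 so e^(3x) → ∞.
Limit = ∞.

Final answer: ∞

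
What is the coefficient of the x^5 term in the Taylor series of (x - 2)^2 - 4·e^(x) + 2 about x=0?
Expand to order 5: (x - 2)^2 - 4·e^(x) + 2 = -x^5/30 - x^4/6 - 2·x^3/3 - x^2 - 8·x + 2 + O(x^6).
The coefficient of x^5 is -1/30.

Final answer: -1/30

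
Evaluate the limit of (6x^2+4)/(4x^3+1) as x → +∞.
This is an ∞/∞ indeterminate form as x → +∞.
Divide numerator and denominator by x^3 and let the lower-order terms vanish; the numerator's degree 2 is below the denominator's degree 3, so the quotient → 0.
Limit = 0.

Final answer: 0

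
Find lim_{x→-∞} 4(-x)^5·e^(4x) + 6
The product is a 0·∞ indeterminate form at x → -∞.
Rewrite the product as 4(-x)^5 / e^(-4x) (an ∞/∞ form) and apply L'Hôpital, or use the standard hierarchy e^(4|x|) ≫ |(-x)^5| as x → -∞.
The indeterminate product → 0, so the limit = 6.

Final answer: 6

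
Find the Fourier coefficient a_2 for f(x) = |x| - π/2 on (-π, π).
a_2 = (1/π) ∫_{-π}^{π} f(x)·cos(2x) dx.
Evaluate the integral (use parity and integration by parts as needed): a_2 = 0.

Final answer: 0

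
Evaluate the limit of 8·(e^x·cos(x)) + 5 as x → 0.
Direct substitution at x = 0 gives 13.

Final answer: 13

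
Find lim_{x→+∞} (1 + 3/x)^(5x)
As x → +∞: write (1 + 3/x)^(5x) = ((1 + 3/x)^x)^5 → (e^3)^5 = e^15.
Limit = e^(15).

Final answer: e^(15)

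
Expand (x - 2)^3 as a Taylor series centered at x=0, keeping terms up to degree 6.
x^3 - 6·x^2 + 12·x - 8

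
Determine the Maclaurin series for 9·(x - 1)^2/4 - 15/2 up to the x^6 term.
9·x^2/4 - 9·x/2 - 21/4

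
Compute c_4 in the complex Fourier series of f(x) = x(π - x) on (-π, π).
Compute the real Fourier coefficients first: a_4 = -1/4, b_4 = -π/2.
Then c_4 = (a_4 − i·b_4)/2 = -1/8 + i·π/4.

Final answer: -1/8 + i·π/4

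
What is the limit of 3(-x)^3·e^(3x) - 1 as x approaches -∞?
The product is a 0·∞ indeterminate form at x → -∞.
Rewrite the product as 3(-x)^3 / e^(-3x) (an ∞/∞ form) and apply L'Hôpital, or use the standard hierarchy e^(3|x|) ≫ |(-x)^3| as x → -∞.
The indeterminate product → 0, so the limit = -1.

Final answer: -1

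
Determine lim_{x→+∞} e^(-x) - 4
Evaluate the dominant behaviour as x → +∞; each term tends to a finite value or vanishes.
Limit = -4.

Final answer: -4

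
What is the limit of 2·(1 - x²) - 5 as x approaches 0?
Direct substitution at x = 0 gives -3.

Final answer: -3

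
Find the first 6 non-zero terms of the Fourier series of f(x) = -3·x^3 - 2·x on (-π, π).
(32 - 6·π^2)·sin(x) + (-5/2 + 3·π^2)·sin(2·x) - 2·π^2·sin(3·x) + (7/16 + 3·π^2/2)·sin(4·x) + (-6·π^2/5 - 64/125)·sin(5·x) + (1/2 + π^2)·sin(6·x)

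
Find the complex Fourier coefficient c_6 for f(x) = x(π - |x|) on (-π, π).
Compute the real Fourier coefficients first: a_6 = 0, b_6 = 0.
Then c_6 = (a_6 − i·b_6)/2 = 0.

Final answer: 0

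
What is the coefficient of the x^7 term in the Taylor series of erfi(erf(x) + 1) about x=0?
Expand to order 7: erfi(erf(x) + 1) = x^7·(-608·e/(9·π^3) - 2·e/(21·π) + 22144·e/(315·π^4) + 152·e/(15·π^2)) + x^6·(-320·e/(9·π^(5/2)) + 112·e/(45·π^(3/2)) + 832·e/(15·π^(7/2))) + x^5·(-16·e/π^2 + 2·e/(5·π) + 608·e/(15·π^3)) + x^4·(-16·e/(3·π^(3/2)) + 80·e/(3·π^(5/2))) + x^3·(-4·e/(3·π) + 16·e/π^2) + 8·e·x^2/π^(3/2) + 4·e·x/π + erfi(1) + O(x^8).
The coefficient of x^7 is -608·e/(9·π^3) - 2·e/(21·π) + 22144·e/(315·π^4) + 152·e/(15·π^2).

Final answer: -608·e/(9·π^3) - 2·e/(21·π) + 22144·e/(315·π^4) + 152·e/(15·π^2)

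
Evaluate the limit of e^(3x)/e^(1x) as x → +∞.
This is an ∞/∞ indeterminate form as x → +∞.
Rewrite e^(3x)/e^(1x) = e^((3−1)x) = e^(2x); the exponent coefficient is 2 > 0 so e^(2x) → ∞.
Limit = ∞.

Final answer: ∞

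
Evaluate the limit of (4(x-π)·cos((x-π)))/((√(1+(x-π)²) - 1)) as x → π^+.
Both numerator and denominator → 0 as x → π^+; this is a 0/0 indeterminate form.
Expand each to leading order near x = π: numerator ~ 4·(x - π), denominator ~ (x - π)^2/2.
The limit of the ratio is ∞.

Final answer: ∞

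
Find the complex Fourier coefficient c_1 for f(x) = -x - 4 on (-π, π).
Compute the real Fourier coefficients first: a_1 = 0, b_1 = -2.
Then c_1 = (a_1 − i·b_1)/2 = i.

Final answer: i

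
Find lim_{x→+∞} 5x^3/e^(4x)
This is an ∞/∞ indeterminate form as x → +∞.
The exponential denominator e^(4x) dominates the polynomial numerator (e^x ≫ x^3 as x → ∞), so the quotient → 0.
Limit = 0.

Final answer: 0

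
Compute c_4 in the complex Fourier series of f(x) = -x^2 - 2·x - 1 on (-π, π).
Compute the real Fourier coefficients first: a_4 = -1/4, b_4 = 1.
Then c_4 = (a_4 − i·b_4)/2 = -1/8 - i/2.

Final answer: -1/8 - i/2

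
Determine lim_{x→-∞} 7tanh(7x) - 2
Evaluate the dominant behaviour as x → -∞; each term tends to a finite value or vanishes.
Limit = -9.

Final answer: -9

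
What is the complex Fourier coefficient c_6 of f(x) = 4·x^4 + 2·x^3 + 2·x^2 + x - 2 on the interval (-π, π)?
Compute the real Fourier coefficients first: a_6 = 2/27 + 8·π^2/9, b_6 = -2·π^2/3 - 2/9.
Then c_6 = (a_6 − i·b_6)/2 = 1/27 + 4·π^2/9 + i/9 + i·π^2/3.

Final answer: 1/27 + 4·π^2/9 + i/9 + i·π^2/3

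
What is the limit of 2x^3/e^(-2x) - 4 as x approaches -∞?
The quotient is an ∞/∞ indeterminate form as x → -∞.
Compare growth rates of the dominant terms (exponentials ≫ polynomials ≫ logarithms), or apply L'Hôpital's rule; the quotient → 0.
Adding the constant: 0 - 4 = -4. Limit = -4.

Final answer: -4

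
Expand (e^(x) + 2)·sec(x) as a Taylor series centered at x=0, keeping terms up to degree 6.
137·x^6/360 + 3·x^5/10 + 11·x^4/12 + 2·x^3/3 + 2·x^2 + x + 3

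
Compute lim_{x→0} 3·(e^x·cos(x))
Direct substitution at x = 0 gives 3.

Final answer: 3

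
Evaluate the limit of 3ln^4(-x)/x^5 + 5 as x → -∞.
The quotient is an ∞/∞ indeterminate form as x → -∞.
Compare growth rates of the dominant terms (exponentials ≫ polynomials ≫ logarithms), or apply L'Hôpital's rule; the quotient → 0.
Adding the constant: 0 + 5 = 5. Limit = 5.

Final answer: 5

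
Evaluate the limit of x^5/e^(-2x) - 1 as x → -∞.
The quotient is an ∞/∞ indeterminate form as x → -∞.
Compare growth rates of the dominant terms (exponentials ≫ polynomials ≫ logarithms), or apply L'Hôpital's rule; the quotient → 0.
Adding the constant: 0 - 1 = -1. Limit = -1.

Final answer: -1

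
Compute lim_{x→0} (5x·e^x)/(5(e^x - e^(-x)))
Both numerator and denominator → 0 as x → 0; this is a 0/0 indeterminate form.
Expand each to leading order near x = 0: numerator ~ 5·x, denominator ~ 10·x.
The limit of the ratio is 1/2.

Final answer: 1/2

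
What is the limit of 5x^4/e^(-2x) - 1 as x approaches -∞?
The quotient is an ∞/∞ indeterminate form as x → -∞.
Compare growth rates of the dominant terms (exponentials ≫ polynomials ≫ logarithms), or apply L'Hôpital's rule; the quotient → 0.
Adding the constant: 0 - 1 = -1. Limit = -1.

Final answer: -1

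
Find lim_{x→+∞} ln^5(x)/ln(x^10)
This is an ∞/∞ indeterminate form as x → +∞.
Write ln(x^10) = 10·ln(x), reducing the quotient to ln^4(x)/10 → ∞.
Limit = ∞.

Final answer: ∞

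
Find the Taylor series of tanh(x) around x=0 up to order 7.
-17·x^7/315 + 2·x^5/15 - x^3/3 + x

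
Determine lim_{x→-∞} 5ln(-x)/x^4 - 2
The quotient is an ∞/∞ indeterminate form as x → -∞.
Compare growth rates of the dominant terms (exponentials ≫ polynomials ≫ logarithms), or apply L'Hôpital's rule; the quotient → 0.
Adding the constant: 0 - 2 = -2. Limit = -2.

Final answer: -2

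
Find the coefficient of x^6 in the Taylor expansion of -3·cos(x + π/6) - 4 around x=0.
Expand to order 6: -3·cos(x + π/6) - 4 = √(3)·x^6/480 + x^5/80 - √(3)·x^4/16 - x^3/4 + 3·√(3)·x^2/4 + 3·x/2 - 4 - 3·√(3)/2 + O(x^7).
The coefficient of x^6 is √(3)/480.

Final answer: √(3)/480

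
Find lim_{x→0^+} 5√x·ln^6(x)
This is a 0·∞ indeterminate form at x → 0⁺.
Rewrite the product as 5·ln^6(x) / x^(-1/2) and apply L'Hôpital, or use the standard hierarchy x^(-1/2) ≫ |ln x|^6 as x → 0⁺.
The indeterminate product → 0, so the limit = 0.

Final answer: 0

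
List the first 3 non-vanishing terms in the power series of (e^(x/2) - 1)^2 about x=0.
7·x^4/192 + x^3/8 + x^2/4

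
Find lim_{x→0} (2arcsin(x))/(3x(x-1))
Both numerator and denominator → 0 as x → 0; this is a 0/0 indeterminate form.
Expand each to leading order near x = 0: numerator ~ 2·x, denominator ~ -3·x.
The limit of the ratio is -2/3.

Final answer: -2/3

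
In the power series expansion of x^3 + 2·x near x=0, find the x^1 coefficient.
Expand to order 1: x^3 + 2·x = 2·x + O(x^2).
The coefficient of x^1 is 2.

Final answer: 2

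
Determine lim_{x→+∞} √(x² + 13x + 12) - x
This is an ∞ − ∞ indeterminate form.
Multiply and divide by the conjugate √(x²+13x + 12) + x; the x² terms cancel, leaving (13x + 12)/(√(x²+13x + 12)+x) → 13/2.
Limit = 13/2.

Final answer: 13/2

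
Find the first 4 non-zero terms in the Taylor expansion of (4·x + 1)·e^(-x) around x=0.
11·x^3/6 - 7·x^2/2 + 3·x + 1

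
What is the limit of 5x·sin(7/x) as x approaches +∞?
As x → +∞: let u = 7/x → 0⁺; then 5·x·sin(7/x) = 5·7·sin(u)/u → 5·7·1 = 35.
Limit = 35.

Final answer: 35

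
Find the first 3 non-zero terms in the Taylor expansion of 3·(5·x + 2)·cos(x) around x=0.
-3·x^2 + 15·x + 6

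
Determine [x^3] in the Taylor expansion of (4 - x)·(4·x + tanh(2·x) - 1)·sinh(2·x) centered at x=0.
Expand to order 3: (4 - x)·(4·x + tanh(2·x) - 1)·sinh(2·x) = -52·x^3/3 + 50·x^2 - 8·x + O(x^4).
The coefficient of x^3 is -52/3.

Final answer: -52/3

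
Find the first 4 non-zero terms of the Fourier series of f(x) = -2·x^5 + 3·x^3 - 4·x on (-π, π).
(-524 - 4·π^4 + 86·π^2)·sin(x) + (-13·π^2 + 47/2 + 2·π^4)·sin(2·x) + (-4·π^4/3 - 484/81 + 134·π^2/27)·sin(3·x) + (-11·π^2/4 + 97/32 + π^4)·sin(4·x)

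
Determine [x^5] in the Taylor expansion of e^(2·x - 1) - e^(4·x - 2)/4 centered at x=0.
Expand to order 5: e^(2·x - 1) - e^(4·x - 2)/4 = x^5·(-32·e^(-2)/15 + 4·e^(-1)/15) + x^4·(-8·e^(-2)/3 + 2·e^(-1)/3) + x^3·(-8·e^(-2)/3 + 4·e^(-1)/3) + x^2·(-2·e^(-2) + 2·e^(-1)) + x·(-e^(-2) + 2·e^(-1)) - e^(-2)/4 + e^(-1) + O(x^6).
The coefficient of x^5 is -32·e^(-2)/15 + 4·e^(-1)/15.

Final answer: -32·e^(-2)/15 + 4·e^(-1)/15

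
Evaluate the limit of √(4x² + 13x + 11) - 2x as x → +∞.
As x → +∞: multiply by the conjugate to get (13x+11)/(√(4x²+13x+11)+2x); the denominator ~ 4x, so the limit is 13/4.
Limit = 13/4.

Final answer: 13/4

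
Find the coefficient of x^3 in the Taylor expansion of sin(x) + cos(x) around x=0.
Expand to order 3: sin(x) + cos(x) = -x^3/6 - x^2/2 + x + 1 + O(x^4).
The coefficient of x^3 is -1/6.

Final answer: -1/6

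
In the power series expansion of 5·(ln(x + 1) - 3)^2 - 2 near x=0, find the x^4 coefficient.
Expand to order 4: 5·(ln(x + 1) - 3)^2 - 2 = 145·x^4/12 - 15·x^3 + 20·x^2 - 30·x + 43 + O(x^5).
The coefficient of x^4 is 145/12.

Final answer: 145/12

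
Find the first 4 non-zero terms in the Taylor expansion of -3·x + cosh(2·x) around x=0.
2·x^4/3 + 2·x^2 - 3·x + 1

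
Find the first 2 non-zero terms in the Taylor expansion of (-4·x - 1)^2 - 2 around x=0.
8·x - 1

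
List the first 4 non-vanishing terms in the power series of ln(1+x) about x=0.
-x^4/4 + x^3/3 - x^2/2 + x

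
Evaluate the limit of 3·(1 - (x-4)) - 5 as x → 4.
Direct substitution at x = 4 gives -2.

Final answer: -2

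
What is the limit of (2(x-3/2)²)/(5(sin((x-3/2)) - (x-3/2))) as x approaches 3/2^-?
Both numerator and denominator → 0 as x → 3/2^-; this is a 0/0 indeterminate form.
Expand each to leading order near x = 3/2: numerator ~ 2·(x - 3/2)^2, denominator ~ -5·(x - 3/2)^3/6.
The limit of the ratio is ∞.

Final answer: ∞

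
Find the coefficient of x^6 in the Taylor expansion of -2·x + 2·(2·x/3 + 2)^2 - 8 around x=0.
Expand to order 6: -2·x + 2·(2·x/3 + 2)^2 - 8 = 8·x^2/9 + 10·x/3 + O(x^7).
The coefficient of x^6 is 0.

Final answer: 0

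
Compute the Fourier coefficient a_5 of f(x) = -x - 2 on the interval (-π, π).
a_5 = (1/π) ∫_{-π}^{π} f(x)·cos(5x) dx.
Evaluate the integral (use parity and integration by parts as needed): a_5 = 0.

Final answer: 0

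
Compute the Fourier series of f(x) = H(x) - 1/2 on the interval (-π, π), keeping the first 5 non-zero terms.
2·sin(x)/π + 2·sin(3·x)/(3·π) + 2·sin(5·x)/(5·π) + 2·sin(7·x)/(7·π) + 2·sin(9·x)/(9·π)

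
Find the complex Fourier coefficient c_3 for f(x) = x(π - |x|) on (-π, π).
Compute the real Fourier coefficients first: a_3 = 0, b_3 = 8/(27·π).
Then c_3 = (a_3 − i·b_3)/2 = -4·i/(27·π).

Final answer: -4·i/(27·π)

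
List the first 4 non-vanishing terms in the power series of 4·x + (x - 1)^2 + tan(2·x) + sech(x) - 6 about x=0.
8·x^3/3 + x^2/2 + 4·x - 4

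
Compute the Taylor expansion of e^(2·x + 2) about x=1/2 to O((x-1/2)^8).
e^(3) + 2·e^(3)·(x - 1/2) + 2·e^(3)·(x - 1/2)^2 + 4·e^(3)·(x - 1/2)^3/3 + 2·e^(3)·(x - 1/2)^4/3 + 4·e^(3)·(x - 1/2)^5/15 + 4·e^(3)·(x - 1/2)^6/45 + 8·e^(3)·(x - 1/2)^7/315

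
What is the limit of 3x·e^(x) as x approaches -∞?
This is a 0·∞ indeterminate form at x → -∞.
Rewrite the product as 3x / e^(-x) (an ∞/∞ form) and apply L'Hôpital, or use the standard hierarchy e^(|x|) ≫ |x| as x → -∞.
The indeterminate product → 0, so the limit = 0.

Final answer: 0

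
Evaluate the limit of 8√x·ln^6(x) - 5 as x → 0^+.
The product is a 0·∞ indeterminate form at x → 0⁺.
Rewrite the product as 8·ln^6(x) / x^(-1/2) and apply L'Hôpital, or use the standard hierarchy x^(-1/2) ≫ |ln x|^6 as x → 0⁺.
The indeterminate product → 0, so the limit = -5.

Final answer: -5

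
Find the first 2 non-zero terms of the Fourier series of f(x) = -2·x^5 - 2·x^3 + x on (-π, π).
(-454 - 4·π^4 + 76·π^2)·sin(x) + (-8·π^2 + 11 + 2·π^4)·sin(2·x)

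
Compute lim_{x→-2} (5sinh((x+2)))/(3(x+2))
Both numerator and denominator → 0 as x → -2; this is a 0/0 indeterminate form.
Expand each to leading order near x = -2: numerator ~ 5·(x + 2), denominator ~ 3·(x + 2).
The limit of the ratio is 5/3.

Final answer: 5/3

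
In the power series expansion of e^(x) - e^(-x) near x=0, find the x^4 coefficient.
Expand to order 4: e^(x) - e^(-x) = x^3/3 + 2·x + O(x^5).
The coefficient of x^4 is 0.

Final answer: 0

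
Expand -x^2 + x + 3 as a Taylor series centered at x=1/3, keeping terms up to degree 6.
29/9 + (x - 1/3)/3 - (x - 1/3)^2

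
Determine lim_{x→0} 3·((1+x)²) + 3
Direct substitution at x = 0 gives 6.

Final answer: 6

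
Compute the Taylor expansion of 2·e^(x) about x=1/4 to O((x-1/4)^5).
2·e^(1/4) + 2·e^(1/4)·(x - 1/4) + e^(1/4)·(x - 1/4)^2 + e^(1/4)·(x - 1/4)^3/3 + e^(1/4)·(x - 1/4)^4/12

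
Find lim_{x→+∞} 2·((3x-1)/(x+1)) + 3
Evaluate the dominant behaviour as x → +∞; each term tends to a finite value or vanishes.
Limit = 9.

Final answer: 9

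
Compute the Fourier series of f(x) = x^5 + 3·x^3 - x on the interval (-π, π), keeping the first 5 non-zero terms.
(-34·π^2 + 2·π^4 + 202)·sin(x) + (-π^4 - 2 + 2·π^2)·sin(2·x) + (-82/81 + 14·π^2/27 + 2·π^4/3)·sin(3·x) + (-π^4/2 - 7·π^2/8 + 53/64)·sin(4·x) + (-382/625 + 22·π^2/25 + 2·π^4/5)·sin(5·x)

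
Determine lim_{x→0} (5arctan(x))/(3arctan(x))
Both numerator and denominator → 0 as x → 0; this is a 0/0 indeterminate form.
Expand each to leading order near x = 0: numerator ~ 5·x, denominator ~ 3·x.
The limit of the ratio is 5/3.

Final answer: 5/3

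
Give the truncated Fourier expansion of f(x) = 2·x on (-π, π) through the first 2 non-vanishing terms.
4·sin(x) - 2·sin(2·x)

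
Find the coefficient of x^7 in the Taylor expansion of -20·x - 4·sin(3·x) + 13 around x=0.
Expand to order 7: -20·x - 4·sin(3·x) + 13 = 243·x^7/140 - 81·x^5/10 + 18·x^3 - 32·x + 13 + O(x^8).
The coefficient of x^7 is 243/140.

Final answer: 243/140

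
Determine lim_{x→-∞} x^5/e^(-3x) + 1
The quotient is an ∞/∞ indeterminate form as x → -∞.
Compare growth rates of the dominant terms (exponentials ≫ polynomials ≫ logarithms), or apply L'Hôpital's rule; the quotient → 0.
Adding the constant: 0 + 1 = 1. Limit = 1.

Final answer: 1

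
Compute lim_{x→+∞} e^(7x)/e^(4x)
This is an ∞/∞ indeterminate form as x → +∞.
Rewrite e^(7x)/e^(4x) = e^((7−4)x) = e^(3x); the exponent coefficient is 3 > 0 so e^(3x) → ∞.
Limit = ∞.

Final answer: ∞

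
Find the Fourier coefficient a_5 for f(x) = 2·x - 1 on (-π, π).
a_5 = (1/π) ∫_{-π}^{π} f(x)·cos(5x) dx.
Evaluate the integral (use parity and integration by parts as needed): a_5 = 0.

Final answer: 0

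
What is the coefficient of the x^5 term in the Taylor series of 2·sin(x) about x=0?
Expand to order 5: 2·sin(x) = x^5/60 - x^3/3 + 2·x + O(x^6).
The coefficient of x^5 is 1/60.

Final answer: 1/60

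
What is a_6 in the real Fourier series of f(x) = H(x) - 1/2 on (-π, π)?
a_6 = (1/π) ∫_{-π}^{π} f(x)·cos(6x) dx.
Evaluate the integral (use parity and integration by parts as needed): a_6 = 0.

Final answer: 0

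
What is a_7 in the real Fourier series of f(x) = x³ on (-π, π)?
a_7 = (1/π) ∫_{-π}^{π} f(x)·cos(7x) dx.
Evaluate the integral (use parity and integration by parts as needed): a_7 = 0.

Final answer: 0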